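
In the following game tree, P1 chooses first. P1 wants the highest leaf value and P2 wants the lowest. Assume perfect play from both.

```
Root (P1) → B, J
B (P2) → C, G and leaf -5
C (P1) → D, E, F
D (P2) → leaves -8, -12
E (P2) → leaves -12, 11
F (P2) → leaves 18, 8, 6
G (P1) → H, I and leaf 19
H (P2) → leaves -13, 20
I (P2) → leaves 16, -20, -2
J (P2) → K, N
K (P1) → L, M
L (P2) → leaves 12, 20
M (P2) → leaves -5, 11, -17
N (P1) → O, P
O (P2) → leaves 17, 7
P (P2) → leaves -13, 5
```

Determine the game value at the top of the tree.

7

D (P2): min(-8, -12) = -12
E (P2): min(-12, 11) = -12
F (P2): min(18, 8, 6) = 6
C (P1): max(-12, -12, 6) = 6
H (P2): min(-13, 20) = -13
I (P2): min(16, -20, -2) = -20
G (P1): max(-13, -20, 19) = 19
B (P2): min(6, 19, -5) = -5
L (P2): min(12, 20) = 12
M (P2): min(-5, 11, -17) = -17
K (P1): max(12, -17) = 12
O (P2): min(17, 7) = 7
P (P2): min(-13, 5) = -13
N (P1): max(7, -13) = 7
J (P2): min(12, 7) = 7
Root (P1): max(-5, 7) = 7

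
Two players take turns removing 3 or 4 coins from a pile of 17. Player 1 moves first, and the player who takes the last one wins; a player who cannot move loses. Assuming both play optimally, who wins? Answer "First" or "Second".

First

i:   0  1  2  3  4  5  6  7  8  9 10 11 12 13 14 15 16 17
     L  L  L  W  W  W  W  L  L  L  W  W  W  W  L  L  L  W
Position 17 is W, so the first player wins.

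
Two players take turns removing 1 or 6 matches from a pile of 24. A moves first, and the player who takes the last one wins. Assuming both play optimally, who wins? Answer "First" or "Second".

W/L table (W = player to move can force a win):
i:   0  1  2  3  4  5  6  7  8  9 10 11 12 13 14 15 16 17 18 19 20 21 22 23 24
     L  W  L  W  L  W  W  L  W  L  W  L  W  W  L  W  L  W  L  W  W  L  W  L  W
Position 24 is W, so the first player wins.

First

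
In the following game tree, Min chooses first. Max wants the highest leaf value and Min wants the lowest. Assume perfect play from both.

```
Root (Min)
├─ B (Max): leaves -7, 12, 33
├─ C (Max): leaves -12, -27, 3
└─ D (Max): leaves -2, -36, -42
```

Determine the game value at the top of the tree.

B (Max): max(-7, 12, 33) = 33
C (Max): max(-12, -27, 3) = 3
D (Max): max(-2, -36, -42) = -2
Root (Min): min(33, 3, -2) = -2

-2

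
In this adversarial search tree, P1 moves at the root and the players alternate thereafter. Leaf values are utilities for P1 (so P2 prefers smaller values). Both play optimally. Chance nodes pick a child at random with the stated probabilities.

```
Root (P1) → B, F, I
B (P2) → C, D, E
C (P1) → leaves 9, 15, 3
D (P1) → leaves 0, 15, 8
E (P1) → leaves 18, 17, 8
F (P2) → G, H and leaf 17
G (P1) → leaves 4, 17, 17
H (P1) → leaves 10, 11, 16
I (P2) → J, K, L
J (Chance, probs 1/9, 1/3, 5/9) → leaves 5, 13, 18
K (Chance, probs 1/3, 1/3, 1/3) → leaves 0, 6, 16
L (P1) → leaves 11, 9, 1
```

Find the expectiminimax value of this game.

C (P1): max(9, 15, 3) = 15
D (P1): max(0, 15, 8) = 15
E (P1): max(18, 17, 8) = 18
B (P2): min(15, 15, 18) = 15
G (P1): max(4, 17, 17) = 17
H (P1): max(10, 11, 16) = 16
F (P2): min(17, 16, 17) = 16
J (Chance): 1/9·5 + 1/3·13 + 5/9·18 = 14.89
K (Chance): 1/3·0 + 1/3·6 + 1/3·16 = 7.33
L (P1): max(11, 9, 1) = 11
I (P2): min(14.89, 7.33, 11) = 7.33
Root (P1): max(15, 16, 7.33) = 16

16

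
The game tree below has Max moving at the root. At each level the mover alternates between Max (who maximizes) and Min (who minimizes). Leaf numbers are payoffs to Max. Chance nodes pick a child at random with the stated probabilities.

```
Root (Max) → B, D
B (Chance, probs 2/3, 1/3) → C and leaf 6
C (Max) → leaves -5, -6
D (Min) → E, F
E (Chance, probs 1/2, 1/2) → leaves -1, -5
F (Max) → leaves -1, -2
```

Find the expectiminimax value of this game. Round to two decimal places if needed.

-1.33

C (Max): max(-5, -6) = -5
B (Chance): 2/3·-5 + 1/3·6 = -1.33
E (Chance): 1/2·-1 + 1/2·-5 = -3
F (Max): max(-1, -2) = -1
D (Min): min(-3, -1) = -3
Root (Max): max(-1.33, -3) = -1.33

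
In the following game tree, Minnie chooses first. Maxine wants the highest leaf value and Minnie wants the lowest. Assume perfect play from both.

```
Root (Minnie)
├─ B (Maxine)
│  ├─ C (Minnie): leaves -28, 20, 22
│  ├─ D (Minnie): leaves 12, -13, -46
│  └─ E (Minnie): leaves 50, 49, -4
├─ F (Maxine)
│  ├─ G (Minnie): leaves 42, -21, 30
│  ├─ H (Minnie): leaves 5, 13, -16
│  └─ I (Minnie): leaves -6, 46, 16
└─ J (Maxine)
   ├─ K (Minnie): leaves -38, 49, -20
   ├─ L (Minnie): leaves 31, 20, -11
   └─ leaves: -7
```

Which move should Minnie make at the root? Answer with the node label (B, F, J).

C (Minnie): min(-28, 20, 22) = -28
D (Minnie): min(12, -13, -46) = -46
E (Minnie): min(50, 49, -4) = -4
B (Maxine): max(-28, -46, -4) = -4
G (Minnie): min(42, -21, 30) = -21
H (Minnie): min(5, 13, -16) = -16
I (Minnie): min(-6, 46, 16) = -6
F (Maxine): max(-21, -16, -6) = -6
K (Minnie): min(-38, 49, -20) = -38
L (Minnie): min(31, 20, -11) = -11
J (Maxine): max(-38, -11, -7) = -7
Root (Minnie): min(-4, -6, -7) = -7
Minnie picks the child with the lowest value: J (value -7).

J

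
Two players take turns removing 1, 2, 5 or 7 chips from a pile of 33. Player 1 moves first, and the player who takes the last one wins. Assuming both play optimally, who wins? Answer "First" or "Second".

Positions where the player to move wins (W) vs loses (L):
i:   0  1  2  3  4  5  6  7  8  9 10 11 12 13 14 15 16 17 18 19 20 21 22 23 24 25 26 27 28 29 30 31 32 33
     L  W  W  L  W  W  L  W  W  L  W  W  L  W  W  L  W  W  L  W  W  L  W  W  L  W  W  L  W  W  L  W  W  L
Position 33 is L, so the second player wins.

Second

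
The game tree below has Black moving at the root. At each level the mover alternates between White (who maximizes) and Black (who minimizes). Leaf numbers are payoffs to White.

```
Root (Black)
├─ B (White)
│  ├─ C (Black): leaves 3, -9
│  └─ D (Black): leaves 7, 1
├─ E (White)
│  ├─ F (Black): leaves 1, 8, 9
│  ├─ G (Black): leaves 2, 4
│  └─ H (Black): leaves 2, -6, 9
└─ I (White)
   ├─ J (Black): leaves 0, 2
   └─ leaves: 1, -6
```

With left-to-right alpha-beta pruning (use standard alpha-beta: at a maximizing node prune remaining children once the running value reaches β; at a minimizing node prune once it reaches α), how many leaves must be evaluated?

C [α=-∞,β=+∞]: v=-9
D [α=-9,β=+∞]: v=1
B [α=-∞,β=+∞]: v=1
F [α=-∞,β=1]: v=1
E [α=-∞,β=1]: v=1 after child 1 ≥ β → β-cutoff, skip 2
J [α=-∞,β=1]: v=0
I [α=-∞,β=1]: v=1 after child 2 ≥ β → β-cutoff, skip 1
Root [α=-∞,β=+∞]: v=1
Leaves evaluated: 10 of 16.

10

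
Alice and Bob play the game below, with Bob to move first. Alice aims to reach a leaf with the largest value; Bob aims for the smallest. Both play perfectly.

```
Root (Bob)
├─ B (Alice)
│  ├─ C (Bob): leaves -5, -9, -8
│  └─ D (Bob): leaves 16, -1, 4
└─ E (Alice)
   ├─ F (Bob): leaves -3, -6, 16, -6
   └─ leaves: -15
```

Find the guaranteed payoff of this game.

-6

C (Bob): min(-5, -9, -8) = -9
D (Bob): min(16, -1, 4) = -1
B (Alice): max(-9, -1) = -1
F (Bob): min(-3, -6, 16, -6) = -6
E (Alice): max(-6, -15) = -6
Root (Bob): min(-1, -6) = -6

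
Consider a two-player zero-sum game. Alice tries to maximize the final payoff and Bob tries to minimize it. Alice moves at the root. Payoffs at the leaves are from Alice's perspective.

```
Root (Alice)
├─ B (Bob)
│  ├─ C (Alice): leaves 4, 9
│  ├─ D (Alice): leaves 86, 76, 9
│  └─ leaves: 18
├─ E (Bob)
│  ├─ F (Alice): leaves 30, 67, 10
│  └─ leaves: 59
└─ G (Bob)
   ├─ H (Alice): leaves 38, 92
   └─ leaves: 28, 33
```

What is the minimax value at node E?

59

F: max(30, 67, 10) = 67
E: min(67, 59) = 59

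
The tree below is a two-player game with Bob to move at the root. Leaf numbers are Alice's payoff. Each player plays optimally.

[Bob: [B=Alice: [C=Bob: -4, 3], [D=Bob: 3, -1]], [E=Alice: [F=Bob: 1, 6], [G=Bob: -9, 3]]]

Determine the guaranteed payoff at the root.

C (Bob): min(-4, 3) = -4
D (Bob): min(3, -1) = -1
B (Alice): max(-4, -1) = -1
F (Bob): min(1, 6) = 1
G (Bob): min(-9, 3) = -9
E (Alice): max(1, -9) = 1
Root (Bob): min(-1, 1) = -1

-1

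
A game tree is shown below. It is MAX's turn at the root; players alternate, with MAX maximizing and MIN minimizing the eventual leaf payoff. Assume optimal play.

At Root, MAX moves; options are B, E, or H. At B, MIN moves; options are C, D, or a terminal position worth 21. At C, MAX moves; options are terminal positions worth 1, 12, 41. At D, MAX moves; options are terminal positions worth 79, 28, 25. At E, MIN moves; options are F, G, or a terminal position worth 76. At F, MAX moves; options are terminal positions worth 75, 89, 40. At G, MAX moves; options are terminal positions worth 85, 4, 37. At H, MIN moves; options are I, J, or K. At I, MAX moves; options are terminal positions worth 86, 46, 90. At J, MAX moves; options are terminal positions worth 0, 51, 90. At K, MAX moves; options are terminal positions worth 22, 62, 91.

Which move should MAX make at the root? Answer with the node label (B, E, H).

C (MAX): max(1, 12, 41) = 41
D (MAX): max(79, 28, 25) = 79
B (MIN): min(41, 79, 21) = 21
F (MAX): max(75, 89, 40) = 89
G (MAX): max(85, 4, 37) = 85
E (MIN): min(89, 85, 76) = 76
I (MAX): max(86, 46, 90) = 90
J (MAX): max(0, 51, 90) = 90
K (MAX): max(22, 62, 91) = 91
H (MIN): min(90, 90, 91) = 90
Root (MAX): max(21, 76, 90) = 90
MAX picks the child with the highest value: H (value 90).

H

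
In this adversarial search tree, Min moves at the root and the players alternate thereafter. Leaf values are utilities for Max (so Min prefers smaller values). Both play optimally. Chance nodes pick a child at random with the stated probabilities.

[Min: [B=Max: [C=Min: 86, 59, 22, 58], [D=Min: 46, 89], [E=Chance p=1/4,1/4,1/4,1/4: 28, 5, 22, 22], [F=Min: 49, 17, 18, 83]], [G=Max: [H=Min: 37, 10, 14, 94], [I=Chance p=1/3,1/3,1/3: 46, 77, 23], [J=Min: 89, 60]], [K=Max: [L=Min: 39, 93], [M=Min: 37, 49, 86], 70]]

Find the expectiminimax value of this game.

46

C (Min): min(86, 59, 22, 58) = 22
D (Min): min(46, 89) = 46
E (Chance): 1/4·28 + 1/4·5 + 1/4·22 + 1/4·22 = 19.25
F (Min): min(49, 17, 18, 83) = 17
B (Max): max(22, 46, 19.25, 17) = 46
H (Min): min(37, 10, 14, 94) = 10
I (Chance): 1/3·46 + 1/3·77 + 1/3·23 = 48.67
J (Min): min(89, 60) = 60
G (Max): max(10, 48.67, 60) = 60
L (Min): min(39, 93) = 39
M (Min): min(37, 49, 86) = 37
K (Max): max(39, 37, 70) = 70
Root (Min): min(46, 60, 70) = 46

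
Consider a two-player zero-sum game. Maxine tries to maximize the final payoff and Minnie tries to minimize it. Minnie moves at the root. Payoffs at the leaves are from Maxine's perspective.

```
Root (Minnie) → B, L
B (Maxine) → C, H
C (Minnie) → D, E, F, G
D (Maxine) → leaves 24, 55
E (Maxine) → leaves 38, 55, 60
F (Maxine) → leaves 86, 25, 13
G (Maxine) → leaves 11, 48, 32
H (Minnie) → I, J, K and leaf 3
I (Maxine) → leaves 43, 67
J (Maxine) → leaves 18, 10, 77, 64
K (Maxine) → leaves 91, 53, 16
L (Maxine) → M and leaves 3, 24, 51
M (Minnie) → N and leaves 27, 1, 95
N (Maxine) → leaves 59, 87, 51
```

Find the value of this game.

D (Maxine): max(24, 55) = 55
E (Maxine): max(38, 55, 60) = 60
F (Maxine): max(86, 25, 13) = 86
G (Maxine): max(11, 48, 32) = 48
C (Minnie): min(55, 60, 86, 48) = 48
I (Maxine): max(43, 67) = 67
J (Maxine): max(18, 10, 77, 64) = 77
K (Maxine): max(91, 53, 16) = 91
H (Minnie): min(67, 77, 91, 3) = 3
B (Maxine): max(48, 3) = 48
N (Maxine): max(59, 87, 51) = 87
M (Minnie): min(87, 27, 1, 95) = 1
L (Maxine): max(1, 3, 24, 51) = 51
Root (Minnie): min(48, 51) = 48

48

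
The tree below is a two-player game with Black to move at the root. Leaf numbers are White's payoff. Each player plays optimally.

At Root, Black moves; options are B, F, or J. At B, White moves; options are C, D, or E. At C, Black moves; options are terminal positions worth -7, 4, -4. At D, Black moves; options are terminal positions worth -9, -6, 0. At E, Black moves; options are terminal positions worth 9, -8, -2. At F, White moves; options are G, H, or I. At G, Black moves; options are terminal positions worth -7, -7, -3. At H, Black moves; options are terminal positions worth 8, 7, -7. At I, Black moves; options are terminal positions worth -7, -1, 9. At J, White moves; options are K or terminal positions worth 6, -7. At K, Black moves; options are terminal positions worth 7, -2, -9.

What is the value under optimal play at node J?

K: min(7, -2, -9) = -9
J: max(-9, 6, -7) = 6

6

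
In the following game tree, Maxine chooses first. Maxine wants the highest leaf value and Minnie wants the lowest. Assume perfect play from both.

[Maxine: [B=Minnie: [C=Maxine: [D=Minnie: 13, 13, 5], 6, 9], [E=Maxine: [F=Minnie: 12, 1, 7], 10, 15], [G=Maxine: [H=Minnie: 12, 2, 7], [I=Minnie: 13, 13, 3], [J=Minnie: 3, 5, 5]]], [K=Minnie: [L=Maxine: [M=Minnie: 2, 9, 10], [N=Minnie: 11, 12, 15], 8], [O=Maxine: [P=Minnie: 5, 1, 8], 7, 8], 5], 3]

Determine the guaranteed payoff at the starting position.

5

D (Minnie): min(13, 13, 5) = 5
C (Maxine): max(5, 6, 9) = 9
F (Minnie): min(12, 1, 7) = 1
E (Maxine): max(1, 10, 15) = 15
H (Minnie): min(12, 2, 7) = 2
I (Minnie): min(13, 13, 3) = 3
J (Minnie): min(3, 5, 5) = 3
G (Maxine): max(2, 3, 3) = 3
B (Minnie): min(9, 15, 3) = 3
M (Minnie): min(2, 9, 10) = 2
N (Minnie): min(11, 12, 15) = 11
L (Maxine): max(2, 11, 8) = 11
P (Minnie): min(5, 1, 8) = 1
O (Maxine): max(1, 7, 8) = 8
K (Minnie): min(11, 8, 5) = 5
Root (Maxine): max(3, 5, 3) = 5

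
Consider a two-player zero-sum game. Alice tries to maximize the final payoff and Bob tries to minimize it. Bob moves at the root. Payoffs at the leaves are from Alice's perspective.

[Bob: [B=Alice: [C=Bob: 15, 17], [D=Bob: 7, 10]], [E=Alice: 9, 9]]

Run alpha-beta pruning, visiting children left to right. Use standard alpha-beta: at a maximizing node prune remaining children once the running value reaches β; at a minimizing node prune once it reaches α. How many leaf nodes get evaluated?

5

C [α=-∞,β=+∞]: v=15
D [α=15,β=+∞]: v=7 after child 1 ≤ α → α-cutoff, skip 1
B [α=-∞,β=+∞]: v=15
E [α=-∞,β=15]: v=9
Root [α=-∞,β=+∞]: v=9
Leaves evaluated: 5 of 6.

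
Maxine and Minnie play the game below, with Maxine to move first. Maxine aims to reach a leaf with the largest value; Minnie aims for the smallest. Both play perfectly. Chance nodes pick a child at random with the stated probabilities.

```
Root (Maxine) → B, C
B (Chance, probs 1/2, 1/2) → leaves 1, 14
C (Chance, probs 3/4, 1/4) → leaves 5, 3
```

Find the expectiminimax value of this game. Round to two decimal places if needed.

7.5

B (Chance): 1/2·1 + 1/2·14 = 7.5
C (Chance): 3/4·5 + 1/4·3 = 4.5
Root (Maxine): max(7.5, 4.5) = 7.5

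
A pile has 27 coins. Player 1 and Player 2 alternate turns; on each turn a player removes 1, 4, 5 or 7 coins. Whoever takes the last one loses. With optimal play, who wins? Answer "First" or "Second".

Second

Mark each pile size as W (mover wins) or L (mover loses):
i:   0  1  2  3  4  5  6  7  8  9 10 11 12 13 14 15 16 17 18 19 20 21 22 23 24 25 26 27
     W  L  W  L  W  W  W  W  W  L  W  L  W  W  W  W  W  L  W  L  W  W  W  W  W  L  W  L
Position 27 is L, so the second player wins.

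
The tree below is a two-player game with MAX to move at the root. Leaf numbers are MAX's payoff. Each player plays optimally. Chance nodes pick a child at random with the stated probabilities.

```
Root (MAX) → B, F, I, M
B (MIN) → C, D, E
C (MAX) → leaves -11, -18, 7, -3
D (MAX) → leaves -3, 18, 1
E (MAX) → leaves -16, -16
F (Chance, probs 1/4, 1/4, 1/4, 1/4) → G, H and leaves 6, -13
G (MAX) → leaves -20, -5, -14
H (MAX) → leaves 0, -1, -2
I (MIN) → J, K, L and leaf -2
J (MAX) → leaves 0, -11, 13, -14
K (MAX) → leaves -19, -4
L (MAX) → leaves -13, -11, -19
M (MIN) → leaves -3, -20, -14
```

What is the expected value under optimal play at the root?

-3

C (MAX): max(-11, -18, 7, -3) = 7
D (MAX): max(-3, 18, 1) = 18
E (MAX): max(-16, -16) = -16
B (MIN): min(7, 18, -16) = -16
G (MAX): max(-20, -5, -14) = -5
H (MAX): max(0, -1, -2) = 0
F (Chance): 1/4·-5 + 1/4·0 + 1/4·6 + 1/4·-13 = -3
J (MAX): max(0, -11, 13, -14) = 13
K (MAX): max(-19, -4) = -4
L (MAX): max(-13, -11, -19) = -11
I (MIN): min(13, -4, -11, -2) = -11
M (MIN): min(-3, -20, -14) = -20
Root (MAX): max(-16, -3, -11, -20) = -3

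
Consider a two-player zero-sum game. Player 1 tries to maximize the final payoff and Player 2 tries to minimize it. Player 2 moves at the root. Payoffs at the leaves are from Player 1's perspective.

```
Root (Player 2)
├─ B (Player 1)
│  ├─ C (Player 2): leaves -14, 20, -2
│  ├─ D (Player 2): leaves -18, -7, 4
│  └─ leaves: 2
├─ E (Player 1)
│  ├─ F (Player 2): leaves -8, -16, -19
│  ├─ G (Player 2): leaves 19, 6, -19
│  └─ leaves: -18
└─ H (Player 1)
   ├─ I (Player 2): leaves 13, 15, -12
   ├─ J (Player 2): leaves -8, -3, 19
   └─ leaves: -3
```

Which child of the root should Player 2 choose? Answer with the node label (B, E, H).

E

C (Player 2): min(-14, 20, -2) = -14
D (Player 2): min(-18, -7, 4) = -18
B (Player 1): max(-14, -18, 2) = 2
F (Player 2): min(-8, -16, -19) = -19
G (Player 2): min(19, 6, -19) = -19
E (Player 1): max(-19, -19, -18) = -18
I (Player 2): min(13, 15, -12) = -12
J (Player 2): min(-8, -3, 19) = -8
H (Player 1): max(-12, -8, -3) = -3
Root (Player 2): min(2, -18, -3) = -18
Player 2 picks the child with the lowest value: E (value -18).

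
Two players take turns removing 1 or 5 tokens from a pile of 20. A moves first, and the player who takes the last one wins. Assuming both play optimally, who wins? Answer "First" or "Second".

Second

Compute winning (W) and losing (L) positions by backward induction:
i:   0  1  2  3  4  5  6  7  8  9 10 11 12 13 14 15 16 17 18 19 20
     L  W  L  W  L  W  L  W  L  W  L  W  L  W  L  W  L  W  L  W  L
Position 20 is L, so the second player wins.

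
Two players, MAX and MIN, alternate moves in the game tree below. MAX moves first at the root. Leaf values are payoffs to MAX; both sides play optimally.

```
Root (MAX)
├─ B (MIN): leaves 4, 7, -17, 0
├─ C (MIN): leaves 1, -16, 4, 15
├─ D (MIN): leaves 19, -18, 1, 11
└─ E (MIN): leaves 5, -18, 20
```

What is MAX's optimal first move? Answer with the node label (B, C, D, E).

B (MIN): min(4, 7, -17, 0) = -17
C (MIN): min(1, -16, 4, 15) = -16
D (MIN): min(19, -18, 1, 11) = -18
E (MIN): min(5, -18, 20) = -18
Root (MAX): max(-17, -16, -18, -18) = -16
MAX picks the child with the highest value: C (value -16).

C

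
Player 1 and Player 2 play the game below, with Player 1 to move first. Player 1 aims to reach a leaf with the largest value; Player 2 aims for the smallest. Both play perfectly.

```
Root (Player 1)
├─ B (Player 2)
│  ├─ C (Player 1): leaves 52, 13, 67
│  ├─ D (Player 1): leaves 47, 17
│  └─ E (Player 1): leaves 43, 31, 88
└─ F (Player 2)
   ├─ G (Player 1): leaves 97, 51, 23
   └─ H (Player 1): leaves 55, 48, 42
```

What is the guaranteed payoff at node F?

55

G: max(97, 51, 23) = 97
H: max(55, 48, 42) = 55
F: min(97, 55) = 55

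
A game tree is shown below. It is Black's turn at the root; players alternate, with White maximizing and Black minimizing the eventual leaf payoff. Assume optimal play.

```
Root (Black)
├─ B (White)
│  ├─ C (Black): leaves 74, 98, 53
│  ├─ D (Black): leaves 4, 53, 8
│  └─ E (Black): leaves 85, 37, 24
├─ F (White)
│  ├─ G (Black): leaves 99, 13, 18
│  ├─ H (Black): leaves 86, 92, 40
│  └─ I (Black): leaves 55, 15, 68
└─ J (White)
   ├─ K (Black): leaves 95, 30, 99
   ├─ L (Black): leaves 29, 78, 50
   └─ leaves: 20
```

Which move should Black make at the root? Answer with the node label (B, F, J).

C (Black): min(74, 98, 53) = 53
D (Black): min(4, 53, 8) = 4
E (Black): min(85, 37, 24) = 24
B (White): max(53, 4, 24) = 53
G (Black): min(99, 13, 18) = 13
H (Black): min(86, 92, 40) = 40
I (Black): min(55, 15, 68) = 15
F (White): max(13, 40, 15) = 40
K (Black): min(95, 30, 99) = 30
L (Black): min(29, 78, 50) = 29
J (White): max(30, 29, 20) = 30
Root (Black): min(53, 40, 30) = 30
Black picks the child with the lowest value: J (value 30).

J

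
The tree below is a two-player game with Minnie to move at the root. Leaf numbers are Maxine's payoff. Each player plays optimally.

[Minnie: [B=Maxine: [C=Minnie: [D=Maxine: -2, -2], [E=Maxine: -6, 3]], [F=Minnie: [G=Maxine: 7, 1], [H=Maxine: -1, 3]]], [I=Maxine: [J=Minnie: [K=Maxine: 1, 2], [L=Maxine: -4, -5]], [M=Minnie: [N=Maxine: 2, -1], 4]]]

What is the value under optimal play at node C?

-2

D: max(-2, -2) = -2
E: max(-6, 3) = 3
C: min(-2, 3) = -2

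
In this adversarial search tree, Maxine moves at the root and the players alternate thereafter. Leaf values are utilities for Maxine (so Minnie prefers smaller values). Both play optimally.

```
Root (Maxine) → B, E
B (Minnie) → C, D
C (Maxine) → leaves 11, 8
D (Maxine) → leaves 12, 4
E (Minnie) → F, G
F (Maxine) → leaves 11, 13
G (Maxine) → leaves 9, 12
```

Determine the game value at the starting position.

C (Maxine): max(11, 8) = 11
D (Maxine): max(12, 4) = 12
B (Minnie): min(11, 12) = 11
F (Maxine): max(11, 13) = 13
G (Maxine): max(9, 12) = 12
E (Minnie): min(13, 12) = 12
Root (Maxine): max(11, 12) = 12

12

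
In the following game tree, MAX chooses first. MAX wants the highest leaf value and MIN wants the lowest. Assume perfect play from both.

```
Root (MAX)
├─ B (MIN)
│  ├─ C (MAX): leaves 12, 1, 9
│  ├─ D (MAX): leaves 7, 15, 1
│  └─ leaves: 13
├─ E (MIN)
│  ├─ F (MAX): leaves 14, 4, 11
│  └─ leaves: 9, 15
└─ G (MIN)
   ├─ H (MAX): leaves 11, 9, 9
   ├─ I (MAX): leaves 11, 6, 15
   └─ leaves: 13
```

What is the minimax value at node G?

H: max(11, 9, 9) = 11
I: max(11, 6, 15) = 15
G: min(11, 15, 13) = 11

11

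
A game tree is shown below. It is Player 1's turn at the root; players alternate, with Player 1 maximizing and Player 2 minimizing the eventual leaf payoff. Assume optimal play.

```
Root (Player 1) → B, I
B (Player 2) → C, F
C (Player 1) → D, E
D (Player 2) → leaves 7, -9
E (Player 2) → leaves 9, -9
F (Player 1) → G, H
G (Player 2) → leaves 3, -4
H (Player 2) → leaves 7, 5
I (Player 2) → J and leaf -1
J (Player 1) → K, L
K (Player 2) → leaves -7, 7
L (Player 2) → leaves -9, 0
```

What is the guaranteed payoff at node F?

G: min(3, -4) = -4
H: min(7, 5) = 5
F: max(-4, 5) = 5

5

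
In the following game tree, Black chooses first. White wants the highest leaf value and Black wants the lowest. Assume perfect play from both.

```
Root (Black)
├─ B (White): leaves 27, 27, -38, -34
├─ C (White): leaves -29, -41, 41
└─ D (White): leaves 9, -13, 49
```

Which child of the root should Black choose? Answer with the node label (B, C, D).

B (White): max(27, 27, -38, -34) = 27
C (White): max(-29, -41, 41) = 41
D (White): max(9, -13, 49) = 49
Root (Black): min(27, 41, 49) = 27
Black picks the child with the lowest value: B (value 27).

B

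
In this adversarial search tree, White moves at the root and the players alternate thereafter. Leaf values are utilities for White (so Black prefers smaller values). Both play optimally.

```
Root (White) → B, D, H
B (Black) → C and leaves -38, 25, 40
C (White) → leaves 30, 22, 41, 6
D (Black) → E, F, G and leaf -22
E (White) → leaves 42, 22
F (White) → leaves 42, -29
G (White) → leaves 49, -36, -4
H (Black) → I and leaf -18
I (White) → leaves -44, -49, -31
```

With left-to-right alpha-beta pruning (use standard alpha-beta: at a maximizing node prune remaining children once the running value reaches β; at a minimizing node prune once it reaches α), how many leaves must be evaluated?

C [α=-∞,β=+∞]: v=41
B [α=-∞,β=+∞]: v=-38
E [α=-38,β=+∞]: v=42
F [α=-38,β=42]: v=42 after child 1 ≥ β → β-cutoff, skip 1
G [α=-38,β=42]: v=49 after child 1 ≥ β → β-cutoff, skip 2
D [α=-38,β=+∞]: v=-22
I [α=-22,β=+∞]: v=-31
H [α=-22,β=+∞]: v=-31 after child 1 ≤ α → α-cutoff, skip 1
Root [α=-∞,β=+∞]: v=-22
Leaves evaluated: 15 of 19.

15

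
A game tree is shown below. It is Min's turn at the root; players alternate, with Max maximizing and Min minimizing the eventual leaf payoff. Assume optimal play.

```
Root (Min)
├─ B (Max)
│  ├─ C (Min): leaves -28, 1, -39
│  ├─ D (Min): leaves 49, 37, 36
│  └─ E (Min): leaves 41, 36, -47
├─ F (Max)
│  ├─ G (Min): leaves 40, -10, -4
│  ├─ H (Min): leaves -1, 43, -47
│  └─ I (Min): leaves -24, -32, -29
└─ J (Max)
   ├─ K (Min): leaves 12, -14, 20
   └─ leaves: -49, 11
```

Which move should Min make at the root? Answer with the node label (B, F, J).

C (Min): min(-28, 1, -39) = -39
D (Min): min(49, 37, 36) = 36
E (Min): min(41, 36, -47) = -47
B (Max): max(-39, 36, -47) = 36
G (Min): min(40, -10, -4) = -10
H (Min): min(-1, 43, -47) = -47
I (Min): min(-24, -32, -29) = -32
F (Max): max(-10, -47, -32) = -10
K (Min): min(12, -14, 20) = -14
J (Max): max(-14, -49, 11) = 11
Root (Min): min(36, -10, 11) = -10
Min picks the child with the lowest value: F (value -10).

F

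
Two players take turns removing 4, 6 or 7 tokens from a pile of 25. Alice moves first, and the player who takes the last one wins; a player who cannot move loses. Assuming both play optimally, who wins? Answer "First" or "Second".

Second

Compute winning (W) and losing (L) positions by backward induction:
i:   0  1  2  3  4  5  6  7  8  9 10 11 12 13 14 15 16 17 18 19 20 21 22 23 24 25
     L  L  L  L  W  W  W  W  W  W  W  L  L  L  L  W  W  W  W  W  W  W  L  L  L  L
Position 25 is L, so the second player wins.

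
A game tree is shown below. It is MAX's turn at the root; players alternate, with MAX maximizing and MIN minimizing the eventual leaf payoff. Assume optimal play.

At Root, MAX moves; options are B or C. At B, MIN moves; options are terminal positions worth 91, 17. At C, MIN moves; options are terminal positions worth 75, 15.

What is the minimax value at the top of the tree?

17

B (MIN): min(91, 17) = 17
C (MIN): min(75, 15) = 15
Root (MAX): max(17, 15) = 17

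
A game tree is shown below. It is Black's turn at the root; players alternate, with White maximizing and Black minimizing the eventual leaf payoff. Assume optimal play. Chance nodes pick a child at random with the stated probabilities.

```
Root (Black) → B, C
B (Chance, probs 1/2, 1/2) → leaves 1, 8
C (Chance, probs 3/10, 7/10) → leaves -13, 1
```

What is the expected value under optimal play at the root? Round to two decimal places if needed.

-3.2

B (Chance): 1/2·1 + 1/2·8 = 4.5
C (Chance): 3/10·-13 + 7/10·1 = -3.2
Root (Black): min(4.5, -3.2) = -3.2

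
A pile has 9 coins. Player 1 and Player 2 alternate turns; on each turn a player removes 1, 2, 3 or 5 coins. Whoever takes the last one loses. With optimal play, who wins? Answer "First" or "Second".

Second

i:   0  1  2  3  4  5  6  7  8  9
     W  L  W  W  W  L  W  W  W  L
Position 9 is L, so the second player wins.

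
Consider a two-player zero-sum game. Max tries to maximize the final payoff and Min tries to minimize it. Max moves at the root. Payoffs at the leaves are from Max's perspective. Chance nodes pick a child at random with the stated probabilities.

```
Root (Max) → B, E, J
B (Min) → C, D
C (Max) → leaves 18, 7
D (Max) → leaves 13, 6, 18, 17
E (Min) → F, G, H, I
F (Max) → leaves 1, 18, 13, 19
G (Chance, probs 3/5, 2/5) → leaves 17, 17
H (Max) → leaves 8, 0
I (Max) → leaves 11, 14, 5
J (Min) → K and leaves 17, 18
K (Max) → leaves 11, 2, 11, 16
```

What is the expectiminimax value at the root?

18

C (Max): max(18, 7) = 18
D (Max): max(13, 6, 18, 17) = 18
B (Min): min(18, 18) = 18
F (Max): max(1, 18, 13, 19) = 19
G (Chance): 3/5·17 + 2/5·17 = 17
H (Max): max(8, 0) = 8
I (Max): max(11, 14, 5) = 14
E (Min): min(19, 17, 8, 14) = 8
K (Max): max(11, 2, 11, 16) = 16
J (Min): min(16, 17, 18) = 16
Root (Max): max(18, 8, 16) = 18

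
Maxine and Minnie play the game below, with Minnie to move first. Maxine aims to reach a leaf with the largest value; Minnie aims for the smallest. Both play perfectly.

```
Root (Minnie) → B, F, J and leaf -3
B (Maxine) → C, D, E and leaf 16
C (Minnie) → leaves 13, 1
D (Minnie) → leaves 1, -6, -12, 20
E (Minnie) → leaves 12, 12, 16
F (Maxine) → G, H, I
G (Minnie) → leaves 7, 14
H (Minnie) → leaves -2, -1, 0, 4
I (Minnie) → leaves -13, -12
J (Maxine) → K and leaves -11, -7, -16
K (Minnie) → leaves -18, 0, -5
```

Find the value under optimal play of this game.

C (Minnie): min(13, 1) = 1
D (Minnie): min(1, -6, -12, 20) = -12
E (Minnie): min(12, 12, 16) = 12
B (Maxine): max(1, -12, 12, 16) = 16
G (Minnie): min(7, 14) = 7
H (Minnie): min(-2, -1, 0, 4) = -2
I (Minnie): min(-13, -12) = -13
F (Maxine): max(7, -2, -13) = 7
K (Minnie): min(-18, 0, -5) = -18
J (Maxine): max(-18, -11, -7, -16) = -7
Root (Minnie): min(16, 7, -7, -3) = -7

-7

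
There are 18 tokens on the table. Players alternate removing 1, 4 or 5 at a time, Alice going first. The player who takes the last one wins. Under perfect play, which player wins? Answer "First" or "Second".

Second

i:   0  1  2  3  4  5  6  7  8  9 10 11 12 13 14 15 16 17 18
     L  W  L  W  W  W  W  W  L  W  L  W  W  W  W  W  L  W  L
Position 18 is L, so the second player wins.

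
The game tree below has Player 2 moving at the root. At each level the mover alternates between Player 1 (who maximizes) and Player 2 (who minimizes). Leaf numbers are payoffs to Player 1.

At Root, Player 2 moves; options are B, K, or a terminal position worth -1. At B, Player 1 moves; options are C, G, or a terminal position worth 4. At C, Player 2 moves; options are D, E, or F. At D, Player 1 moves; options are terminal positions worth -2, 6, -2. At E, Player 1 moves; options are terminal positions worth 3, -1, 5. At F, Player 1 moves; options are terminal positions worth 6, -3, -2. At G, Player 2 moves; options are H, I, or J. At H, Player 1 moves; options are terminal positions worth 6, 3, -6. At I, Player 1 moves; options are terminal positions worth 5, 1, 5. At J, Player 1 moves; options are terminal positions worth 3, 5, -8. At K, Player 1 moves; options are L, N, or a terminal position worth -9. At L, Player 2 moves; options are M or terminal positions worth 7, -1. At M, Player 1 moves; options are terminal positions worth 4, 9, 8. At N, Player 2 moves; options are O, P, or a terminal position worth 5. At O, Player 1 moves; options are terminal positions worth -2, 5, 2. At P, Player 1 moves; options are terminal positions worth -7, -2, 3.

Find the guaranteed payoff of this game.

D (Player 1): max(-2, 6, -2) = 6
E (Player 1): max(3, -1, 5) = 5
F (Player 1): max(6, -3, -2) = 6
C (Player 2): min(6, 5, 6) = 5
H (Player 1): max(6, 3, -6) = 6
I (Player 1): max(5, 1, 5) = 5
J (Player 1): max(3, 5, -8) = 5
G (Player 2): min(6, 5, 5) = 5
B (Player 1): max(5, 5, 4) = 5
M (Player 1): max(4, 9, 8) = 9
L (Player 2): min(9, 7, -1) = -1
O (Player 1): max(-2, 5, 2) = 5
P (Player 1): max(-7, -2, 3) = 3
N (Player 2): min(5, 3, 5) = 3
K (Player 1): max(-1, 3, -9) = 3
Root (Player 2): min(5, 3, -1) = -1

-1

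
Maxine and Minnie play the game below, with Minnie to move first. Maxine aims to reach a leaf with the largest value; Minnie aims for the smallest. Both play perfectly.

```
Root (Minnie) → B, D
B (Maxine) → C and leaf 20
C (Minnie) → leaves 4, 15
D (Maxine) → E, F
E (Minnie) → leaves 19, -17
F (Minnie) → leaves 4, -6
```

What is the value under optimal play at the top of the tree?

C (Minnie): min(4, 15) = 4
B (Maxine): max(4, 20) = 20
E (Minnie): min(19, -17) = -17
F (Minnie): min(4, -6) = -6
D (Maxine): max(-17, -6) = -6
Root (Minnie): min(20, -6) = -6

-6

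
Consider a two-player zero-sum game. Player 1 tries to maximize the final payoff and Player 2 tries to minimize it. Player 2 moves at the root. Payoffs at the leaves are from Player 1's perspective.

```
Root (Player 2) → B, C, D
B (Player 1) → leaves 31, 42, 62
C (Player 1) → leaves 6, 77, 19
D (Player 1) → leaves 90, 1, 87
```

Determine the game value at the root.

62

B (Player 1): max(31, 42, 62) = 62
C (Player 1): max(6, 77, 19) = 77
D (Player 1): max(90, 1, 87) = 90
Root (Player 2): min(62, 77, 90) = 62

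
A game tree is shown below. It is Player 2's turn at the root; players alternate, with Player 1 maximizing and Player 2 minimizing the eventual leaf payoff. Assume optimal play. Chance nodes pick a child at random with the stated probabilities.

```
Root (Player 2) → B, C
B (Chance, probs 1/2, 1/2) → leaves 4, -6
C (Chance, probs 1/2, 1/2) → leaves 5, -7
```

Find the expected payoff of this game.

B (Chance): 1/2·4 + 1/2·-6 = -1
C (Chance): 1/2·5 + 1/2·-7 = -1
Root (Player 2): min(-1, -1) = -1

-1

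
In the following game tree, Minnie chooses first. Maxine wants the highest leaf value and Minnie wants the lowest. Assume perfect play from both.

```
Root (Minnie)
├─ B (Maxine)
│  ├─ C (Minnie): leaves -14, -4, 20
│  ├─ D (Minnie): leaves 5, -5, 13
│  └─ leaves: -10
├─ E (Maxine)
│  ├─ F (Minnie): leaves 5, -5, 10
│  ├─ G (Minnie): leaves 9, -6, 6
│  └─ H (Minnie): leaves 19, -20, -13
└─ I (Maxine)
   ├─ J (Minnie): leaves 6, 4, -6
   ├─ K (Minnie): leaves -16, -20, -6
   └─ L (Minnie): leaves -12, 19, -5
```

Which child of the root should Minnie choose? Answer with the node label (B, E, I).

C (Minnie): min(-14, -4, 20) = -14
D (Minnie): min(5, -5, 13) = -5
B (Maxine): max(-14, -5, -10) = -5
F (Minnie): min(5, -5, 10) = -5
G (Minnie): min(9, -6, 6) = -6
H (Minnie): min(19, -20, -13) = -20
E (Maxine): max(-5, -6, -20) = -5
J (Minnie): min(6, 4, -6) = -6
K (Minnie): min(-16, -20, -6) = -20
L (Minnie): min(-12, 19, -5) = -12
I (Maxine): max(-6, -20, -12) = -6
Root (Minnie): min(-5, -5, -6) = -6
Minnie picks the child with the lowest value: I (value -6).

I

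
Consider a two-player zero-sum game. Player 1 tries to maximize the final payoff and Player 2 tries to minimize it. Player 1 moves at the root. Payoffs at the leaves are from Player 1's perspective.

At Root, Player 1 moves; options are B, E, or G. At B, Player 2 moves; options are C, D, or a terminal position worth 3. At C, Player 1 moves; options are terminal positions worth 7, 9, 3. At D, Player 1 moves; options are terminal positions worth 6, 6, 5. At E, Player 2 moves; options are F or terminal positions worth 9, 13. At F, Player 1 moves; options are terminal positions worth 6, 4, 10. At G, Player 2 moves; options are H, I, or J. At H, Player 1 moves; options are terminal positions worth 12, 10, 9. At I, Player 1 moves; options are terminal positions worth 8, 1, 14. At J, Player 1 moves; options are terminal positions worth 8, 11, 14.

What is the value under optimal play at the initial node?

12

C (Player 1): max(7, 9, 3) = 9
D (Player 1): max(6, 6, 5) = 6
B (Player 2): min(9, 6, 3) = 3
F (Player 1): max(6, 4, 10) = 10
E (Player 2): min(10, 9, 13) = 9
H (Player 1): max(12, 10, 9) = 12
I (Player 1): max(8, 1, 14) = 14
J (Player 1): max(8, 11, 14) = 14
G (Player 2): min(12, 14, 14) = 12
Root (Player 1): max(3, 9, 12) = 12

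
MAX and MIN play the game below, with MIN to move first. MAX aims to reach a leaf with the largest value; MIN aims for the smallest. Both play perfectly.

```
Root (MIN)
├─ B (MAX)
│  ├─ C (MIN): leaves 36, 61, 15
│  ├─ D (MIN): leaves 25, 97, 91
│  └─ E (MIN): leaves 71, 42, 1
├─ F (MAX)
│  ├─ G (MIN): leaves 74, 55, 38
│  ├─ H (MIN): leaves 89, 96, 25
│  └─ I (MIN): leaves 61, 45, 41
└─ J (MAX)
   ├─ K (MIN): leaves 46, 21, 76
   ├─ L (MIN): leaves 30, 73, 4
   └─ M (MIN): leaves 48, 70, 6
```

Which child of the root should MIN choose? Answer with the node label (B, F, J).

C (MIN): min(36, 61, 15) = 15
D (MIN): min(25, 97, 91) = 25
E (MIN): min(71, 42, 1) = 1
B (MAX): max(15, 25, 1) = 25
G (MIN): min(74, 55, 38) = 38
H (MIN): min(89, 96, 25) = 25
I (MIN): min(61, 45, 41) = 41
F (MAX): max(38, 25, 41) = 41
K (MIN): min(46, 21, 76) = 21
L (MIN): min(30, 73, 4) = 4
M (MIN): min(48, 70, 6) = 6
J (MAX): max(21, 4, 6) = 21
Root (MIN): min(25, 41, 21) = 21
MIN picks the child with the lowest value: J (value 21).

J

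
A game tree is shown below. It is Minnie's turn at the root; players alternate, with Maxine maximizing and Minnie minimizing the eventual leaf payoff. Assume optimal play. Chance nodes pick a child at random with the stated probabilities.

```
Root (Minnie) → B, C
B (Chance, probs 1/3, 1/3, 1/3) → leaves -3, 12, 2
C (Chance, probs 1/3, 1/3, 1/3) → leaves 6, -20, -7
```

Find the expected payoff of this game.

-7

B (Chance): 1/3·-3 + 1/3·12 + 1/3·2 = 3.67
C (Chance): 1/3·6 + 1/3·-20 + 1/3·-7 = -7
Root (Minnie): min(3.67, -7) = -7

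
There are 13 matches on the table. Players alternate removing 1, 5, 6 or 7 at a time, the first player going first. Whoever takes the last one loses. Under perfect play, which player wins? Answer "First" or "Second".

i:   0  1  2  3  4  5  6  7  8  9 10 11 12 13
     W  L  W  L  W  L  W  W  W  W  W  W  W  L
Position 13 is L, so the second player wins.

Second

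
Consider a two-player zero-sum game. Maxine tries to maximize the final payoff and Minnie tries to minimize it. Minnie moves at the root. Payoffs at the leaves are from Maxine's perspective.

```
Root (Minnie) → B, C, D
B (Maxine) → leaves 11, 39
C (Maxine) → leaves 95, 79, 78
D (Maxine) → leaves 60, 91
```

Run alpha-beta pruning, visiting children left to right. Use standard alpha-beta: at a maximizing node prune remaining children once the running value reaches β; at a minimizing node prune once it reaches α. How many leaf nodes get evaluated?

4

B [α=-∞,β=+∞]: v=39
C [α=-∞,β=39]: v=95 after child 1 ≥ β → β-cutoff, skip 2
D [α=-∞,β=39]: v=60 after child 1 ≥ β → β-cutoff, skip 1
Root [α=-∞,β=+∞]: v=39
Leaves evaluated: 4 of 7.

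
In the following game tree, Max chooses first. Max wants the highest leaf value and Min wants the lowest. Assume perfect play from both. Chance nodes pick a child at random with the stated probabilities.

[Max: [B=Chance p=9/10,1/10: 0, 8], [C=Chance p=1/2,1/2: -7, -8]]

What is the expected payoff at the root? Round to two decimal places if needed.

B (Chance): 9/10·0 + 1/10·8 = 0.8
C (Chance): 1/2·-7 + 1/2·-8 = -7.5
Root (Max): max(0.8, -7.5) = 0.8

0.8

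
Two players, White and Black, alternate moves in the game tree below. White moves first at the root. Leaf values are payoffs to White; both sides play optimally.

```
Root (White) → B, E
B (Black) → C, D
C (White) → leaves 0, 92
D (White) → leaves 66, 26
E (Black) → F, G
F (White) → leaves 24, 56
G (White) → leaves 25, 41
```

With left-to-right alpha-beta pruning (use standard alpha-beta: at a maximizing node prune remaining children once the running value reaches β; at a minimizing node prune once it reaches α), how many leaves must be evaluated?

6

C [α=-∞,β=+∞]: v=92
D [α=-∞,β=92]: v=66
B [α=-∞,β=+∞]: v=66
F [α=66,β=+∞]: v=56
E [α=66,β=+∞]: v=56 after child 1 ≤ α → α-cutoff, skip 1
Root [α=-∞,β=+∞]: v=66
Leaves evaluated: 6 of 8.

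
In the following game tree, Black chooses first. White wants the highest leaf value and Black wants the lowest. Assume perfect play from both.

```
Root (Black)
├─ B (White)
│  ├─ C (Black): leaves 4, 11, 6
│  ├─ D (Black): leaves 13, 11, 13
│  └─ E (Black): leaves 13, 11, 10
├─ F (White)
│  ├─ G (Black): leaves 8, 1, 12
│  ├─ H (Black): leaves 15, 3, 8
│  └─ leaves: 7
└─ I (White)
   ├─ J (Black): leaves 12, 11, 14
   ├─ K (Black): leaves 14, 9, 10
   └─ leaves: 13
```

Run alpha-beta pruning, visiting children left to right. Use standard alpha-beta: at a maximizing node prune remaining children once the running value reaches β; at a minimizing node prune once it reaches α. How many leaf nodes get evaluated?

C [α=-∞,β=+∞]: v=4
D [α=4,β=+∞]: v=11
E [α=11,β=+∞]: v=11 after child 2 ≤ α → α-cutoff, skip 1
B [α=-∞,β=+∞]: v=11
G [α=-∞,β=11]: v=1
H [α=1,β=11]: v=3
F [α=-∞,β=11]: v=7
J [α=-∞,β=7]: v=11
I [α=-∞,β=7]: v=11 after child 1 ≥ β → β-cutoff, skip 2
Root [α=-∞,β=+∞]: v=7
Leaves evaluated: 18 of 23.

18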